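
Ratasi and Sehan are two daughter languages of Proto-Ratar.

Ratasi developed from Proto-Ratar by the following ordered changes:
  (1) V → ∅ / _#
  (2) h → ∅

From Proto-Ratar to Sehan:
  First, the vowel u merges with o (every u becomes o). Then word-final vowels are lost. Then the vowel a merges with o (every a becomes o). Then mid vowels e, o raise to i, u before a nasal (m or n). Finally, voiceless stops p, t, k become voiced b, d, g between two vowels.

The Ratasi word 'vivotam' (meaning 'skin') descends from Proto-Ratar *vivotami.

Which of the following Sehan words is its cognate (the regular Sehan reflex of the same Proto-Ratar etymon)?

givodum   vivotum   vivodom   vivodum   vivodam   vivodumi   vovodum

Sehan: *vivotami
  vivotami (rule 1 does not apply)
  vivotami → vivotam   [apocope]
  vivotam → vivotom   [vowel merger]
  vivotom → vivotum   [pre-nasal raising]
  vivotum → vivodum   [intervocalic voicing]
  giving Sehan vivodum.

vivodum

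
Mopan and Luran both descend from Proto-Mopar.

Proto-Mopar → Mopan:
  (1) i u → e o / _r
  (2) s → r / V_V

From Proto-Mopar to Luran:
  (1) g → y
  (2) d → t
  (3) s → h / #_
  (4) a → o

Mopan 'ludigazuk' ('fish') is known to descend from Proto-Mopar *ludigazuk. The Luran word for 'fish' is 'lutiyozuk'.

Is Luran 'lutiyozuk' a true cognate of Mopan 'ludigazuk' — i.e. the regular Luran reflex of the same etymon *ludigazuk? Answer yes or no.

Derive the expected Luran reflex of *ludigazuk:
Luran: start from *ludigazuk.
  rule 1 (unconditioned shift): ludigazuk → ludiyazuk
  rule 2 (unconditioned shift): ludiyazuk → lutiyazuk
  rule 3: no change — lutiyazuk
  rule 4 (vowel merger): lutiyazuk → lutiyozuk
  ⇒ Luran lutiyozuk
Luran 'lutiyozuk' matches the regular reflex exactly, so the pair is cognate.

yes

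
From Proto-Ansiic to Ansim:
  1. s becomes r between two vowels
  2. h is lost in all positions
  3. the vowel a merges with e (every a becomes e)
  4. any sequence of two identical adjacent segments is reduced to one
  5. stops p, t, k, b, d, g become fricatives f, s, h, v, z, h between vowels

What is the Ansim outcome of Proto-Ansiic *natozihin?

Ansim: *natozihin > natoziin > netoziin > netozin > nesozin  (by h-loss, vowel merger, degemination, intervocalic lenition)

nesozin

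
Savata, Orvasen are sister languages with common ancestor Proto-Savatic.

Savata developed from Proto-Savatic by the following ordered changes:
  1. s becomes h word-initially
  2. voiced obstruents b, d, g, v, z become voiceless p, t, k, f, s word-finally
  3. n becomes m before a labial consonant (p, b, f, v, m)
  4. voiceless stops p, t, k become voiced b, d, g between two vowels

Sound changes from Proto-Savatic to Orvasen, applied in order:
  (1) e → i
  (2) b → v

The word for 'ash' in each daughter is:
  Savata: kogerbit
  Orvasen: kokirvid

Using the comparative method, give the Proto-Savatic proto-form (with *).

*kokerbid

Position 3: Savata has g, Orvasen has k. Orvasen preserves k here (none of its changes turn any other segment into k), so the proto-segment is *k.
Position 8: Savata has t, Orvasen has d. Orvasen preserves d here (none of its changes turn any other segment into d), so the proto-segment is *d.
Continuing position by position gives *kokerbid; check it forward:
Savata: start from *kokerbid.
  rule 1: no change — kokerbid
  rule 2 (final devoicing): kokerbid → kokerbit
  rule 3: no change — kokerbit
  rule 4 (intervocalic voicing): kokerbit → kogerbit
  ⇒ Savata kogerbit
Orvasen: start from *kokerbid.
  rule 1 (vowel merger): kokerbid → kokirbid
  rule 2 (unconditioned shift): kokirbid → kokirvid
  ⇒ Orvasen kokirvid
Only *kokerbid yields all of Savata kogerbit, Orvasen kokirvid.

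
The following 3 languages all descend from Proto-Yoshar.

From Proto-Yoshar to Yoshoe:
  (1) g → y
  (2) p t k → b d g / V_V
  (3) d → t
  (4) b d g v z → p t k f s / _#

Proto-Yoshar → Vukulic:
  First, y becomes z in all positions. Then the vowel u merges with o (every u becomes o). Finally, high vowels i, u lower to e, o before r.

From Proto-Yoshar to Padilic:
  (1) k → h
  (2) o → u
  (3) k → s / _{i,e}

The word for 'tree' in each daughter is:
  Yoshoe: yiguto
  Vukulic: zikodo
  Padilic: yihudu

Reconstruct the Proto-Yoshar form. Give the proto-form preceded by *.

*yikudo

Position 6: Yoshoe has o, Vukulic has o, Padilic has u. Yoshoe preserves o here (none of its changes turn any other segment into o), so the proto-segment is *o.
Position 4: Yoshoe has u, Vukulic has o, Padilic has u. Yoshoe preserves u here (none of its changes turn any other segment into u), so the proto-segment is *u.
Continuing position by position gives *yikudo; check it forward:
Yoshoe: *yikudo
  yikudo (rule 1 does not apply)
  yikudo → yigudo   [intervocalic voicing]
  yigudo → yiguto   [unconditioned shift]
  yiguto (rule 4 does not apply)
  giving Yoshoe yiguto.
Vukulic: start from *yikudo.
  rule 1 (unconditioned shift): yikudo → zikudo
  rule 2 (vowel merger): zikudo → zikodo
  rule 3: no change — zikodo
  ⇒ Vukulic zikodo
Padilic: *yikudo > yihudo > yihudu  (by unconditioned shift, vowel merger)
No other proto-form is consistent with every reflex, so the reconstruction is *yikudo.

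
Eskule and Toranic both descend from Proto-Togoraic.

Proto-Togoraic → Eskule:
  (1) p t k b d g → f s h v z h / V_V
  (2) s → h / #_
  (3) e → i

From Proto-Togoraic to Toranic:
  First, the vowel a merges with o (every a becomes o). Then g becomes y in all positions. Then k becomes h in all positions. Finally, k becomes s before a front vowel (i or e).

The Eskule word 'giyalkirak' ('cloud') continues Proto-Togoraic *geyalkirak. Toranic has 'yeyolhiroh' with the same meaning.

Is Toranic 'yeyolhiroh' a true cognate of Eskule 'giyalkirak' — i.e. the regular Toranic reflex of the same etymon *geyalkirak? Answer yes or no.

Derive the expected Toranic reflex of *geyalkirak:
Toranic: *geyalkirak > geyolkirok > yeyolkirok > yeyolhiroh  (by vowel merger, unconditioned shift, unconditioned shift)
Toranic 'yeyolhiroh' matches the regular reflex exactly, so the pair is cognate.

yes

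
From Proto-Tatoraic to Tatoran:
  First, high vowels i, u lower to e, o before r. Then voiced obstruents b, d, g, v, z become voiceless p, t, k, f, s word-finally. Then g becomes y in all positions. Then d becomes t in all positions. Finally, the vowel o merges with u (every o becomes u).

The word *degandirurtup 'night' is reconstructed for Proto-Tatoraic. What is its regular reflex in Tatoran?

Tatoran: start from *degandirurtup.
  rule 1 (pre-rhotic lowering): degandirurtup → deganderortup
  rule 2: no change — deganderortup
  rule 3 (unconditioned shift): deganderortup → deyanderortup
  rule 4 (unconditioned shift): deyanderortup → teyanterortup
  rule 5 (vowel merger): teyanterortup → teyanterurtup
  ⇒ Tatoran teyanterurtup

teyanterurtup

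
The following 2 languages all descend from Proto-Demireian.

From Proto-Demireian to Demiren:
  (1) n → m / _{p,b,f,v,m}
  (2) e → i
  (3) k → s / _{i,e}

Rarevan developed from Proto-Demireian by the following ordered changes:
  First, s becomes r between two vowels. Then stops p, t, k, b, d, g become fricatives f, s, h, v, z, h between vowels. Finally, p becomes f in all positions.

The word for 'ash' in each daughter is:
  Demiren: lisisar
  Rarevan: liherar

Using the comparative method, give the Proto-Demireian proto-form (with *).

*likesar

Position 3: Demiren has s, Rarevan has h. Taking the neighbouring segments as reconstructed: Demiren s could go back to *k or *s; Rarevan h could go back to *k or *g or *h — the one source consistent with every daughter is *k.
Position 4: Demiren has i, Rarevan has e. Rarevan preserves e here (none of its changes turn any other segment into e), so the proto-segment is *e.
This points to *likesar. Verify forward in each daughter:
Demiren: *likesar
  likesar (rule 1 does not apply)
  likesar → likisar   [vowel merger]
  likisar → lisisar   [palatalisation]
  giving Demiren lisisar.
Rarevan: start from *likesar.
  rule 1 (rhotacism): likesar → likerar
  rule 2 (intervocalic lenition): likerar → liherar
  rule 3: no change — liherar
  ⇒ Rarevan liherar
Only *likesar yields all of Demiren lisisar, Rarevan liherar.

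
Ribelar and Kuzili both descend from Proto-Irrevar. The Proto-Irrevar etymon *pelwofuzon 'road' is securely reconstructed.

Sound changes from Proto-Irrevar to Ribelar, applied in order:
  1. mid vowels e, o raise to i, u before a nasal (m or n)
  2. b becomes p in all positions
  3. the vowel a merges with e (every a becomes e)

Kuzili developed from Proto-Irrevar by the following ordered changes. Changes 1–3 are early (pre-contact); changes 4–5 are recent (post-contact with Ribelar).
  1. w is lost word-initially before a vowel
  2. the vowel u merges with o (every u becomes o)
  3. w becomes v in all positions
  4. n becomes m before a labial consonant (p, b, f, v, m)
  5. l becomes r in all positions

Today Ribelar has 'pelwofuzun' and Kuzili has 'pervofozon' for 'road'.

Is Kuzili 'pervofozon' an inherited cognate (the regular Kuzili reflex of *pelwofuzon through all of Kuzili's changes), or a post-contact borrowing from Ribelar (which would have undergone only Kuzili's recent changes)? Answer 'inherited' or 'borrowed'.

inherited

If inherited, *pelwofuzon would pass through all of Kuzili's changes:
Kuzili: *pelwofuzon > pelwofozon > pelvofozon > pervofozon  (by vowel merger, unconditioned shift, unconditioned shift)
If borrowed from Ribelar 'pelwofuzun' after the early changes, it would undergo only the recent ones:
  rule 4 (nasal place assimilation): no change (pelwofuzun)
  rule 5 (unconditioned shift): pelwofuzun → perwofuzun
  ⇒ as a loan: perwofuzun
Kuzili 'pervofozon' matches the inherited outcome exactly, so it is an inherited cognate, not a loan.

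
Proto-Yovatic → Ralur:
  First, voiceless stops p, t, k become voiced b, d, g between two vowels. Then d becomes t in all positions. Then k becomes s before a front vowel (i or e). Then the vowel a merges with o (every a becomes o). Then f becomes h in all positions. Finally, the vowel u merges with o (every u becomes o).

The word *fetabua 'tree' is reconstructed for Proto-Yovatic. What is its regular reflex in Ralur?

Ralur: *fetabua > fedabua > fetabua > fetobuo > hetobuo > hetoboo  (by intervocalic voicing, unconditioned shift, vowel merger, unconditioned shift, vowel merger)

hetoboo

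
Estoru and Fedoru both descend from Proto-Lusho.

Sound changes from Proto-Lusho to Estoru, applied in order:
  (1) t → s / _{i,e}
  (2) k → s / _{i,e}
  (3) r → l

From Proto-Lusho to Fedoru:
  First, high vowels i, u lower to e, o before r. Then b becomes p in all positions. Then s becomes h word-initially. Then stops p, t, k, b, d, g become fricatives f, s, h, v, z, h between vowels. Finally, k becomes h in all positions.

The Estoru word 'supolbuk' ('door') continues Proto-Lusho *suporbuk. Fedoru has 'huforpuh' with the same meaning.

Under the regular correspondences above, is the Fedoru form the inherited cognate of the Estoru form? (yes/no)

yes

Derive the expected Fedoru reflex of *suporbuk:
Fedoru: start from *suporbuk.
  rule 1: no change — suporbuk
  rule 2 (unconditioned shift): suporbuk → suporpuk
  rule 3 (debuccalisation): suporpuk → huporpuk
  rule 4 (intervocalic lenition): huporpuk → huforpuk
  rule 5 (unconditioned shift): huforpuk → huforpuh
  ⇒ Fedoru huforpuh
Fedoru 'huforpuh' matches the regular reflex exactly, so the pair is cognate.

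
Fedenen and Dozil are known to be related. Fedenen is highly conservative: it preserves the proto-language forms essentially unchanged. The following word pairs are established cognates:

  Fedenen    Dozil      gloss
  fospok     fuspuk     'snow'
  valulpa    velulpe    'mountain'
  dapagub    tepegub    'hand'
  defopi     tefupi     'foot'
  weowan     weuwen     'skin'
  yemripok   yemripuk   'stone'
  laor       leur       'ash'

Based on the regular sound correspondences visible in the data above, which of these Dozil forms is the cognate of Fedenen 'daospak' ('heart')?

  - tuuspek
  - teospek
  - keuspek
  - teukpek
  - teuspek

dapagub ~ tepegub — Fedenen d corresponds to Dozil t word-initially before a back vowel.
laor ~ leur — Fedenen a corresponds to Dozil e after a consonant, before a back vowel.
weowan ~ weuwen — Fedenen o corresponds to Dozil u after a vowel, before a consonant other than r, m, n, p, b, f, v.
valulpa ~ velulpe, dapagub ~ tepegub — Fedenen a corresponds to Dozil e after a consonant, before a consonant other than r, m, n, p, b, f, v.
Applying these to Fedenen 'daospak':
  daospak → taospak   (d→t word-initially before a back vowel)
  taospak → teospak   (a→e after a consonant, before a back vowel)
  teospak → teuspak   (o→u after a vowel, before a consonant other than r, m, n, p, b, f, v)
  teuspak → teuspek   (a→e after a consonant, before a consonant other than r, m, n, p, b, f, v)
So the Dozil cognate is 'teuspek'.

teuspek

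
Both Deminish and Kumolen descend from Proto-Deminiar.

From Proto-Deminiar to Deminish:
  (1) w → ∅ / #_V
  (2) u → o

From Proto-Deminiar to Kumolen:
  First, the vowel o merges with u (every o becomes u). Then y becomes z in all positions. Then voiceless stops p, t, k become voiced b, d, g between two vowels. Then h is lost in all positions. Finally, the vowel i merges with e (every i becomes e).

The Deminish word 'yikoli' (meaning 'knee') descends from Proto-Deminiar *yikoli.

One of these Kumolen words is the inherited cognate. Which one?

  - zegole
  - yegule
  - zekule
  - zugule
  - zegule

zegule

Kumolen: *yikoli
  yikoli → yikuli   [vowel merger]
  yikuli → zikuli   [unconditioned shift]
  zikuli → ziguli   [intervocalic voicing]
  ziguli (rule 4 does not apply)
  ziguli → zegule   [vowel merger]
  giving Kumolen zegule.
Only 'zegule' matches the regular Kumolen development of *yikoli.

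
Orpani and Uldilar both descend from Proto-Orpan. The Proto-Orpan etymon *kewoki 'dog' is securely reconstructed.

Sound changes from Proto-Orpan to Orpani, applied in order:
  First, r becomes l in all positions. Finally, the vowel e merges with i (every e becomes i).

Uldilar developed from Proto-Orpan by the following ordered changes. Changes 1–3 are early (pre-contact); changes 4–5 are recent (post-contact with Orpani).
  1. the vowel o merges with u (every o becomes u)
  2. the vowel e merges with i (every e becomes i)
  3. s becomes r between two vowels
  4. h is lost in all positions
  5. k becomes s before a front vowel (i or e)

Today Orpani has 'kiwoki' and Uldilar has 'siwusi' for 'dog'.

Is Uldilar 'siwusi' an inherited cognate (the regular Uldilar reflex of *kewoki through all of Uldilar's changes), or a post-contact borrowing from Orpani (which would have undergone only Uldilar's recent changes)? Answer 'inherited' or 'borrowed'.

inherited

If inherited, *kewoki would pass through all of Uldilar's changes:
Uldilar: start from *kewoki.
  rule 1 (vowel merger): kewoki → kewuki
  rule 2 (vowel merger): kewuki → kiwuki
  rule 3: no change — kiwuki
  rule 4: no change — kiwuki
  rule 5 (palatalisation): kiwuki → siwusi
  ⇒ Uldilar siwusi
If borrowed from Orpani 'kiwoki' after the early changes, it would undergo only the recent ones:
  rule 4 (h-loss): no change (kiwoki)
  rule 5 (palatalisation): kiwoki → siwosi
  ⇒ as a loan: siwosi
Uldilar 'siwusi' matches the inherited outcome exactly, so it is an inherited cognate, not a loan.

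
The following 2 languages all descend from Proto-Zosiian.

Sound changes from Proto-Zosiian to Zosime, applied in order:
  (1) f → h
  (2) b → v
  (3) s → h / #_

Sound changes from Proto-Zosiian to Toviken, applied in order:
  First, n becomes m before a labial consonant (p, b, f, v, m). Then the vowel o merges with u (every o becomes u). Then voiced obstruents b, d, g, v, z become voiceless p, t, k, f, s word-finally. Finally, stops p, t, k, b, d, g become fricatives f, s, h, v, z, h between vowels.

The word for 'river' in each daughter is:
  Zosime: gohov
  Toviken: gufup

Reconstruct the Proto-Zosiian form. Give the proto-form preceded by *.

*gofob

Position 2: Zosime has o, Toviken has u. Zosime preserves o here (none of its changes turn any other segment into o), so the proto-segment is *o.
Position 3: Zosime has h, Toviken has f. Taking the neighbouring segments as reconstructed: Zosime h could go back to *f or *h; Toviken f could go back to *p or *f — the one source consistent with every daughter is *f.
Position 4: Zosime has o, Toviken has u. Zosime preserves o here (none of its changes turn any other segment into o), so the proto-segment is *o.
Continuing position by position gives *gofob; check it forward:
Zosime: *gofob
  gofob → gohob   [unconditioned shift]
  gohob → gohov   [unconditioned shift]
  gohov (rule 3 does not apply)
  giving Zosime gohov.
Toviken: *gofob
  gofob (rule 1 does not apply)
  gofob → gufub   [vowel merger]
  gufub → gufup   [final devoicing]
  gufup (rule 4 does not apply)
  giving Toviken gufup.
Only *gofob yields all of Zosime gohov, Toviken gufup.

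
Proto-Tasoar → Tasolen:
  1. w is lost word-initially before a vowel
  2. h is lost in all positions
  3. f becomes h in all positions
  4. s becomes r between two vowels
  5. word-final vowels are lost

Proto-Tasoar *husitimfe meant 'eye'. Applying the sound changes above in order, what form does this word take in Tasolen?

Tasolen: start from *husitimfe.
  rule 1: no change — husitimfe
  rule 2 (h-loss): husitimfe → usitimfe
  rule 3 (unconditioned shift): usitimfe → usitimhe
  rule 4 (rhotacism): usitimhe → uritimhe
  rule 5 (apocope): uritimhe → uritimh
  ⇒ Tasolen uritimh

uritimh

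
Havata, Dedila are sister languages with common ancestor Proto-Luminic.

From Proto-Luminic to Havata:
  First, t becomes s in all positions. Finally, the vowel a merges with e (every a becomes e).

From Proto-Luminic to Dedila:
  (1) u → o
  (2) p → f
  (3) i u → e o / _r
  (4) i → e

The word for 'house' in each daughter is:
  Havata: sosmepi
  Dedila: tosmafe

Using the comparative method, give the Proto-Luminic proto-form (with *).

*tosmapi

Position 1: Havata has s, Dedila has t. Dedila preserves t here (none of its changes turn any other segment into t), so the proto-segment is *t.
Position 6: Havata has p, Dedila has f. Havata preserves p here (none of its changes turn any other segment into p), so the proto-segment is *p.
Position 7: Havata has i, Dedila has e. Havata preserves i here (none of its changes turn any other segment into i), so the proto-segment is *i.
This points to *tosmapi. Verify forward in each daughter:
Havata: *tosmapi > sosmapi > sosmepi  (by unconditioned shift, vowel merger)
Dedila: start from *tosmapi.
  rule 1: no change — tosmapi
  rule 2 (unconditioned shift): tosmapi → tosmafi
  rule 3: no change — tosmafi
  rule 4 (vowel merger): tosmafi → tosmafe
  ⇒ Dedila tosmafe
*tosmapi is the unique common source.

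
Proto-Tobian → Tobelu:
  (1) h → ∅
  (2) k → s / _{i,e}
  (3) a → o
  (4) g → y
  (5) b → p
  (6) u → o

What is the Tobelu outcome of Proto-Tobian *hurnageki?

Tobelu: start from *hurnageki.
  rule 1 (h-loss): hurnageki → urnageki
  rule 2 (palatalisation): urnageki → urnagesi
  rule 3 (vowel merger): urnagesi → urnogesi
  rule 4 (unconditioned shift): urnogesi → urnoyesi
  rule 5: no change — urnoyesi
  rule 6 (vowel merger): urnoyesi → ornoyesi
  ⇒ Tobelu ornoyesi

ornoyesi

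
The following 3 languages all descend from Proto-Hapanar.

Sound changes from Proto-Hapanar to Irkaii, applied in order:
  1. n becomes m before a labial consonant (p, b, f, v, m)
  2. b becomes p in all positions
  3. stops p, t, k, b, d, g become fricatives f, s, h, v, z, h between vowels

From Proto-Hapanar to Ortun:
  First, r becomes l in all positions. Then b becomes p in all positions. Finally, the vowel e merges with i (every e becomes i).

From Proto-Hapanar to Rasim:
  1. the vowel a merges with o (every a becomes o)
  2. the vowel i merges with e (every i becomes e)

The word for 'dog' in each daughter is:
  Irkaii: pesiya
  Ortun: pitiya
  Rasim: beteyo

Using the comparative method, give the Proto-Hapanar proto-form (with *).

Position 6: Irkaii has a, Ortun has a, Rasim has o. Irkaii preserves a here (none of its changes turn any other segment into a), so the proto-segment is *a.
Position 3: Irkaii has s, Ortun has t, Rasim has t. Ortun preserves t here (none of its changes turn any other segment into t), so the proto-segment is *t.
Position 4: Irkaii has i, Ortun has i, Rasim has e. Irkaii preserves i here (none of its changes turn any other segment into i), so the proto-segment is *i.
Verify the candidate proto-form against each daughter:
Irkaii: start from *betiya.
  rule 1: no change — betiya
  rule 2 (unconditioned shift): betiya → petiya
  rule 3 (intervocalic lenition): petiya → pesiya
  ⇒ Irkaii pesiya
Ortun: *betiya
  betiya (rule 1 does not apply)
  betiya → petiya   [unconditioned shift]
  petiya → pitiya   [vowel merger]
  giving Ortun pitiya.
Rasim: *betiya > betiyo > beteyo  (by vowel merger, vowel merger)
*betiya is the unique common source.

*betiya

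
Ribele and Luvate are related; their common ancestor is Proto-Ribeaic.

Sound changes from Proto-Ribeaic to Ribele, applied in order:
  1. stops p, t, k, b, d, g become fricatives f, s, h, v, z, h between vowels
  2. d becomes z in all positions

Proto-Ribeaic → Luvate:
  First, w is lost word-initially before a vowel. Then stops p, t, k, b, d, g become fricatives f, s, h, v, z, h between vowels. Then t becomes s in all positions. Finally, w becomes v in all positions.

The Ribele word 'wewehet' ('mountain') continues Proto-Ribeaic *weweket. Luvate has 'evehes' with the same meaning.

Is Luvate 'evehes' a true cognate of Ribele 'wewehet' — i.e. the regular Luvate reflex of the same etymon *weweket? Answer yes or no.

Derive the expected Luvate reflex of *weweket:
Luvate: *weweket > eweket > ewehet > ewehes > evehes  (by glide loss, intervocalic lenition, unconditioned shift, unconditioned shift)
Luvate 'evehes' matches the regular reflex exactly, so the pair is cognate.

yes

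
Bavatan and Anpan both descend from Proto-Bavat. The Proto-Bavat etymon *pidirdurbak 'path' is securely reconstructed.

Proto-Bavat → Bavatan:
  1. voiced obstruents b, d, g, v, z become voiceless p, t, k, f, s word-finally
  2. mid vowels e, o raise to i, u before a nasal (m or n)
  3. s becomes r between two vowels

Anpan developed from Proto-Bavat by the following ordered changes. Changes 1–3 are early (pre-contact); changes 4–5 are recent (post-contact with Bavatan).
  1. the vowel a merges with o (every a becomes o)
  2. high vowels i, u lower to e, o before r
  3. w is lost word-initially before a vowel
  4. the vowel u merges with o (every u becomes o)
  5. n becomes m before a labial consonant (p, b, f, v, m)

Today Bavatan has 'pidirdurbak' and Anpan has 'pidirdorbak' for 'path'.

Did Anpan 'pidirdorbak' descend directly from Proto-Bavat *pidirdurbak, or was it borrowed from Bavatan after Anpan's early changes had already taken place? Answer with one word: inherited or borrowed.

If inherited, *pidirdurbak would pass through all of Anpan's changes:
Anpan: *pidirdurbak > pidirdurbok > piderdorbok  (by vowel merger, pre-rhotic lowering)
If borrowed from Bavatan 'pidirdurbak' after the early changes, it would undergo only the recent ones:
  rule 4 (vowel merger): pidirdurbak → pidirdorbak
  rule 5 (nasal place assimilation): no change (pidirdorbak)
  ⇒ as a loan: pidirdorbak
Anpan 'pidirdorbak' matches the loan outcome 'pidirdorbak', not the inherited 'piderdorbok' — it skipped the early Anpan changes, so it was borrowed from Bavatan.

borrowed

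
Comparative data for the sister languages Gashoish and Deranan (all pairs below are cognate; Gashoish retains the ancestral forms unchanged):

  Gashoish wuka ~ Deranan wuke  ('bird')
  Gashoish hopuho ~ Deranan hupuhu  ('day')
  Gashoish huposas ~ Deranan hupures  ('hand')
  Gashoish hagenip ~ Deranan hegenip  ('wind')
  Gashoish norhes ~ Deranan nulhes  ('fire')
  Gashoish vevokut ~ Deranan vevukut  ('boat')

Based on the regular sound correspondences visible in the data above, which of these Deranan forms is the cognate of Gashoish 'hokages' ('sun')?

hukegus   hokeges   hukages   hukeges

hukeges

huposas ~ hupures, vevokut ~ vevukut — Gashoish o corresponds to Deranan u after a consonant, before a consonant other than r, m, n, p, b, f, v.
huposas ~ hupures, hagenip ~ hegenip — Gashoish a corresponds to Deranan e after a consonant, before a consonant other than r, m, n, p, b, f, v.
Applying these to Gashoish 'hokages':
  hokages → hukages   (o→u after a consonant, before a consonant other than r, m, n, p, b, f, v)
  hukages → hukeges   (a→e after a consonant, before a consonant other than r, m, n, p, b, f, v)
So the Deranan cognate is 'hukeges'.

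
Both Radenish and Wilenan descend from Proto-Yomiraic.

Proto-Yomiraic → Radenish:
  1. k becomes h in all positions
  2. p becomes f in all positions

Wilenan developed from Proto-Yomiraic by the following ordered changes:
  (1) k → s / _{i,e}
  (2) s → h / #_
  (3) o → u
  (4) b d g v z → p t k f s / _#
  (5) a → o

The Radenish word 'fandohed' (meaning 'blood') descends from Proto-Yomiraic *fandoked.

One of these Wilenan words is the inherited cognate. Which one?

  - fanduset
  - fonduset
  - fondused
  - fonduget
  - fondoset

fonduset

Wilenan: *fandoked
  fandoked → fandosed   [palatalisation]
  fandosed (rule 2 does not apply)
  fandosed → fandused   [vowel merger]
  fandused → fanduset   [final devoicing]
  fanduset → fonduset   [vowel merger]
  giving Wilenan fonduset.
The other candidates each miss or misapply at least one Wilenan change.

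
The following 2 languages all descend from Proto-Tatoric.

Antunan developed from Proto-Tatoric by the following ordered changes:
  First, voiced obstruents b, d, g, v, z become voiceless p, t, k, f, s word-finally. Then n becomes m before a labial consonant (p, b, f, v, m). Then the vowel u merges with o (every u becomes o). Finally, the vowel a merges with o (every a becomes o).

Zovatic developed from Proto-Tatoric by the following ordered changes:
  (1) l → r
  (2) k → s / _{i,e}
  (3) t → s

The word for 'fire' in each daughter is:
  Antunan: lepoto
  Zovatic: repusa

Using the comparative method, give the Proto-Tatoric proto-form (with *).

Position 4: Antunan has o, Zovatic has u. Zovatic preserves u here (none of its changes turn any other segment into u), so the proto-segment is *u.
Position 1: Antunan has l, Zovatic has r. Antunan preserves l here (none of its changes turn any other segment into l), so the proto-segment is *l.
Continuing position by position gives *leputa; check it forward:
Antunan: *leputa
  leputa (rule 1 does not apply)
  leputa (rule 2 does not apply)
  leputa → lepota   [vowel merger]
  lepota → lepoto   [vowel merger]
  giving Antunan lepoto.
Zovatic: *leputa > reputa > repusa  (by unconditioned shift, unconditioned shift)
No other proto-form is consistent with every reflex, so the reconstruction is *leputa.

*leputa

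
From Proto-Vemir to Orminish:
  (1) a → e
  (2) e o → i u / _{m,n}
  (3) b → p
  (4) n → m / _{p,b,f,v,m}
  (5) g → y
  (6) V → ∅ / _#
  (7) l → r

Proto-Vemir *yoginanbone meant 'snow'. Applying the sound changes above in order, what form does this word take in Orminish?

Orminish: *yoginanbone > yoginenbone > yogininbune > yogininpune > yoginimpune > yoyinimpune > yoyinimpun  (by vowel merger, pre-nasal raising, unconditioned shift, nasal place assimilation, unconditioned shift, apocope)

yoyinimpun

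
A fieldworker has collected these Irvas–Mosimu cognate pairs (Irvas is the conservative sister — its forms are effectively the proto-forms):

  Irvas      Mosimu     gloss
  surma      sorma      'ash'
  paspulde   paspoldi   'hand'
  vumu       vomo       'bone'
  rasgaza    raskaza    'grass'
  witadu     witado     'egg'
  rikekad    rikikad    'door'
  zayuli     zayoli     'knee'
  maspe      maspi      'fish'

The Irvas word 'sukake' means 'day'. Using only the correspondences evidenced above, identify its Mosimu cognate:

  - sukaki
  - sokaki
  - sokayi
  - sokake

paspulde ~ paspoldi, zayuli ~ zayoli — Irvas u corresponds to Mosimu o after a consonant, before a consonant other than r, m, n, p, b, f, v.
paspulde ~ paspoldi, maspe ~ maspi — Irvas e corresponds to Mosimu i word-finally.
Applying these to Irvas 'sukake':
  sukake → sokake   (u→o after a consonant, before a consonant other than r, m, n, p, b, f, v)
  sokake → sokaki   (e→i word-finally)
So the Mosimu cognate is 'sokaki'.

sokaki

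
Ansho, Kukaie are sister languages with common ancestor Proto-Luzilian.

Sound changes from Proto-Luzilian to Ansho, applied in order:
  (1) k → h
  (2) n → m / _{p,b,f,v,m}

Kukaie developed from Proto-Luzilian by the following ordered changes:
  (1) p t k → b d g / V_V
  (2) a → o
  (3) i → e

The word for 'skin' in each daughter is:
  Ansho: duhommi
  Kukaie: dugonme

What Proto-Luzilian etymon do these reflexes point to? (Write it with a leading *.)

*dukonmi

Position 3: Ansho has h, Kukaie has g. Taking the neighbouring segments as reconstructed: Ansho h could go back to *k or *h; Kukaie g could go back to *k or *g — the one source consistent with every daughter is *k.
Position 5: Ansho has m, Kukaie has n. Kukaie preserves n here (none of its changes turn any other segment into n), so the proto-segment is *n.
Continuing position by position gives *dukonmi; check it forward:
Ansho: *dukonmi
  dukonmi → duhonmi   [unconditioned shift]
  duhonmi → duhommi   [nasal place assimilation]
  giving Ansho duhommi.
Kukaie: *dukonmi > dugonmi > dugonme  (by intervocalic voicing, vowel merger)
Only *dukonmi yields all of Ansho duhommi, Kukaie dugonme.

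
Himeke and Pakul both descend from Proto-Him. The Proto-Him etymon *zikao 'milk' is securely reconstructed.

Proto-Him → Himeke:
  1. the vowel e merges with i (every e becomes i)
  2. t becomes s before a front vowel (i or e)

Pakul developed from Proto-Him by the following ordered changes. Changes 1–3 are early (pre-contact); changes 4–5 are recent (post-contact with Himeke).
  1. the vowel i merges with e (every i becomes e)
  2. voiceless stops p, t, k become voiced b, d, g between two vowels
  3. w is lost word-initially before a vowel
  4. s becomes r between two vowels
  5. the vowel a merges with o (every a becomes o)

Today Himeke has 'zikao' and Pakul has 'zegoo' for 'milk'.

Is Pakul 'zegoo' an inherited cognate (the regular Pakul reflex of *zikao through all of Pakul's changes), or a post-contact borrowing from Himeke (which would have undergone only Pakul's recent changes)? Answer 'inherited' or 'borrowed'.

If inherited, *zikao would pass through all of Pakul's changes:
Pakul: start from *zikao.
  rule 1 (vowel merger): zikao → zekao
  rule 2 (intervocalic voicing): zekao → zegao
  rule 3: no change — zegao
  rule 4: no change — zegao
  rule 5 (vowel merger): zegao → zegoo
  ⇒ Pakul zegoo
If borrowed from Himeke 'zikao' after the early changes, it would undergo only the recent ones:
  rule 4 (rhotacism): no change (zikao)
  rule 5 (vowel merger): zikao → zikoo
  ⇒ as a loan: zikoo
Pakul 'zegoo' matches the inherited outcome exactly, so it is an inherited cognate, not a loan.

inherited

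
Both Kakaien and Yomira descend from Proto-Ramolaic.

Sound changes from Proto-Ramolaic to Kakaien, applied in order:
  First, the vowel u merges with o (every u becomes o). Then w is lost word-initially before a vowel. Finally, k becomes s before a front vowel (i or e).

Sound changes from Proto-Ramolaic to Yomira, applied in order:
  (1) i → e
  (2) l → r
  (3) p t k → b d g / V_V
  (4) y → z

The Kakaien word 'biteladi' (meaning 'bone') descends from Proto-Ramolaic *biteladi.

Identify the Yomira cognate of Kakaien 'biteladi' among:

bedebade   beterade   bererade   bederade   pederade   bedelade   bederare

Yomira: start from *biteladi.
  rule 1 (vowel merger): biteladi → betelade
  rule 2 (unconditioned shift): betelade → beterade
  rule 3 (intervocalic voicing): beterade → bederade
  rule 4: no change — bederade
  ⇒ Yomira bederade
Only 'bederade' matches the regular Yomira development of *biteladi.

bederade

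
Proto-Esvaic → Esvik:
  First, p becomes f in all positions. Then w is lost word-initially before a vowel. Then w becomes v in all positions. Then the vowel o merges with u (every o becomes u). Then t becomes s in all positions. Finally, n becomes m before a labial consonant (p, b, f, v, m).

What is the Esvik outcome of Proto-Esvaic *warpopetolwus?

arfufesulvus

Esvik: start from *warpopetolwus.
  rule 1 (unconditioned shift): warpopetolwus → warfofetolwus
  rule 2 (glide loss): warfofetolwus → arfofetolwus
  rule 3 (unconditioned shift): arfofetolwus → arfofetolvus
  rule 4 (vowel merger): arfofetolvus → arfufetulvus
  rule 5 (unconditioned shift): arfufetulvus → arfufesulvus
  rule 6: no change — arfufesulvus
  ⇒ Esvik arfufesulvus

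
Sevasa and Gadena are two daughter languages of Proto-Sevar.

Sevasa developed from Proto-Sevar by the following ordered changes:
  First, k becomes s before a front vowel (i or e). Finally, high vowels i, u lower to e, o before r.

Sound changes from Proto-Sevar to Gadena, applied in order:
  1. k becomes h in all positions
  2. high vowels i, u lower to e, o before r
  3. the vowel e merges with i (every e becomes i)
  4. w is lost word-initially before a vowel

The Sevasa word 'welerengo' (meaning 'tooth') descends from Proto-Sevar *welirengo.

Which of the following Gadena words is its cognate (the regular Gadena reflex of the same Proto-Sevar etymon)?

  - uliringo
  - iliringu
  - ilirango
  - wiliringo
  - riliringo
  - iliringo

Gadena: start from *welirengo.
  rule 1: no change — welirengo
  rule 2 (pre-rhotic lowering): welirengo → welerengo
  rule 3 (vowel merger): welerengo → wiliringo
  rule 4 (glide loss): wiliringo → iliringo
  ⇒ Gadena iliringo
Only 'iliringo' matches the regular Gadena development of *welirengo.

iliringo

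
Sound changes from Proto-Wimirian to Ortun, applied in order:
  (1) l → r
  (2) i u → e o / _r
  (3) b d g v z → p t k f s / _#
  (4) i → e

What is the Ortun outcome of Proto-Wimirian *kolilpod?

Ortun: *kolilpod > korirpod > korerpod > korerpot  (by unconditioned shift, pre-rhotic lowering, final devoicing)

korerpot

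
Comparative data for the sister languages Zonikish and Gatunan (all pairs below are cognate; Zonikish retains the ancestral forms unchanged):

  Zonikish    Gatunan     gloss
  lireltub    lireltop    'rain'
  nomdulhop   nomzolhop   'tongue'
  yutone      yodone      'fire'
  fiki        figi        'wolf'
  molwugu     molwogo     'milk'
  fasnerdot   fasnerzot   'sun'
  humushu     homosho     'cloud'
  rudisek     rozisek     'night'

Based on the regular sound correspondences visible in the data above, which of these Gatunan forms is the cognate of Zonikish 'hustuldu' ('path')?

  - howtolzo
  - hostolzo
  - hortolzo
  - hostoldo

nomdulhop ~ nomzolhop, yutone ~ yodone — Zonikish u corresponds to Gatunan o after a consonant, before a consonant other than r, m, n, p, b, f, v.
nomdulhop ~ nomzolhop — Zonikish d corresponds to Gatunan z after a consonant, before a back vowel.
molwugu ~ molwogo, humushu ~ homosho — Zonikish u corresponds to Gatunan o word-finally.
Applying these to Zonikish 'hustuldu':
  hustuldu → hostuldu   (u→o after a consonant, before a consonant other than r, m, n, p, b, f, v)
  hostuldu → hostoldu   (u→o after a consonant, before a consonant other than r, m, n, p, b, f, v)
  hostoldu → hostolzu   (d→z after a consonant, before a back vowel)
  hostolzu → hostolzo   (u→o word-finally)
So the Gatunan cognate is 'hostolzo'.

hostolzo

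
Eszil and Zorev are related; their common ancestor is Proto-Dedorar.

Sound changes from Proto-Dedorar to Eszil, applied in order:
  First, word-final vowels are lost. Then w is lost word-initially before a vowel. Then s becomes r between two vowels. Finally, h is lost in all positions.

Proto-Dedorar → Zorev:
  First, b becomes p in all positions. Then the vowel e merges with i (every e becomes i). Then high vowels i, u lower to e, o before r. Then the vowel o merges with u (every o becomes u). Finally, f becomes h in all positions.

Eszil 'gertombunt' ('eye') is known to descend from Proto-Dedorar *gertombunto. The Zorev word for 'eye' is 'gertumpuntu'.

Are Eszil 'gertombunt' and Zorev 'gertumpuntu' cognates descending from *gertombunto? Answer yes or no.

yes

Derive the expected Zorev reflex of *gertombunto:
Zorev: start from *gertombunto.
  rule 1 (unconditioned shift): gertombunto → gertompunto
  rule 2 (vowel merger): gertompunto → girtompunto
  rule 3 (pre-rhotic lowering): girtompunto → gertompunto
  rule 4 (vowel merger): gertompunto → gertumpuntu
  rule 5: no change — gertumpuntu
  ⇒ Zorev gertumpuntu
Zorev 'gertumpuntu' matches the regular reflex exactly, so the pair is cognate.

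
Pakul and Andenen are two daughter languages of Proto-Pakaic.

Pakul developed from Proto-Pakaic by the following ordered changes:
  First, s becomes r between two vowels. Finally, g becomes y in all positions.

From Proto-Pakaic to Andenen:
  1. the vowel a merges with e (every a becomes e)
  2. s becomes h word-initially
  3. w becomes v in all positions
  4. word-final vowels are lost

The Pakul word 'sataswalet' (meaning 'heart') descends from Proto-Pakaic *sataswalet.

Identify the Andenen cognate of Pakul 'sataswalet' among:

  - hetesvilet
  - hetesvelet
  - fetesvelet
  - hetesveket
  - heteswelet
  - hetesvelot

hetesvelet

Andenen: start from *sataswalet.
  rule 1 (vowel merger): sataswalet → seteswelet
  rule 2 (debuccalisation): seteswelet → heteswelet
  rule 3 (unconditioned shift): heteswelet → hetesvelet
  rule 4: no change — hetesvelet
  ⇒ Andenen hetesvelet
Only 'hetesvelet' matches the regular Andenen development of *sataswalet.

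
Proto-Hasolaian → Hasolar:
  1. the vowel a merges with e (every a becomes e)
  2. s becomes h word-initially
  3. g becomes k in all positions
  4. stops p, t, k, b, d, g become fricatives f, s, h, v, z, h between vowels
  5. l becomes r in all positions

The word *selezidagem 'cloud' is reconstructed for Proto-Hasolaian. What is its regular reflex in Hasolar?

Hasolar: *selezidagem
  selezidagem → selezidegem   [vowel merger]
  selezidegem → helezidegem   [debuccalisation]
  helezidegem → helezidekem   [unconditioned shift]
  helezidekem → helezizehem   [intervocalic lenition]
  helezizehem → herezizehem   [unconditioned shift]
  giving Hasolar herezizehem.

herezizehem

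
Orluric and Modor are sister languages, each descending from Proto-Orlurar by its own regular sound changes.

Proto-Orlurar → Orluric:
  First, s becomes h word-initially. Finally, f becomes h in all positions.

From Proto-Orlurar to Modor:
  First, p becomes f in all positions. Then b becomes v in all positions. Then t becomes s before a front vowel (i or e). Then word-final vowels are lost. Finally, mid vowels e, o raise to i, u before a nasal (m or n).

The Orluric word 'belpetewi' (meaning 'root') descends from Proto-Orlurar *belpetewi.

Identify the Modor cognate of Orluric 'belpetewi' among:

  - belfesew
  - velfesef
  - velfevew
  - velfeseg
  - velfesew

Modor: start from *belpetewi.
  rule 1 (unconditioned shift): belpetewi → belfetewi
  rule 2 (unconditioned shift): belfetewi → velfetewi
  rule 3 (palatalisation): velfetewi → velfesewi
  rule 4 (apocope): velfesewi → velfesew
  rule 5: no change — velfesew
  ⇒ Modor velfesew

velfesew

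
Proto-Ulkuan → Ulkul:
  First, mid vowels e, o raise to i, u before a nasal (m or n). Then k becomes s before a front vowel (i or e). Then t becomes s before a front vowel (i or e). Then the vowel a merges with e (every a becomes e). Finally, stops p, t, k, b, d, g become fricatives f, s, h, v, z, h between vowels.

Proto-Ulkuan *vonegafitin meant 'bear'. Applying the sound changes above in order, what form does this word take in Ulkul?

Ulkul: start from *vonegafitin.
  rule 1 (pre-nasal raising): vonegafitin → vunegafitin
  rule 2: no change — vunegafitin
  rule 3 (palatalisation): vunegafitin → vunegafisin
  rule 4 (vowel merger): vunegafisin → vunegefisin
  rule 5 (intervocalic lenition): vunegefisin → vunehefisin
  ⇒ Ulkul vunehefisin

vunehefisin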